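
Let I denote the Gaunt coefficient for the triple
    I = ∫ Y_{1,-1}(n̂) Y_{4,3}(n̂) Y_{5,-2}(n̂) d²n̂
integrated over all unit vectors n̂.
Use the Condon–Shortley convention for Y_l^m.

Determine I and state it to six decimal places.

0.085055

Checks pass: Σm=0; 10 even; l₃=5∈[3,5].
(2·1+1)(2·4+1)(2·5+1) = 297
Δ: 0! 2! 8! / 11! → 1/495
sum: t=0:+1/576 = 1/576
3j²(1 4 5; 0 0 0) = Δ·Π!·Σ² = 5/99  (sign -1)
sum: t=0:+1/10080 = 1/10080
3j²(1 4 5; -1 3 -2) = Δ·Π!·Σ² = 1/165  (sign -1)
combine: 4πI² = 297·5/99·1/165 = 1/11
take √, sign +1: I = 0.08505478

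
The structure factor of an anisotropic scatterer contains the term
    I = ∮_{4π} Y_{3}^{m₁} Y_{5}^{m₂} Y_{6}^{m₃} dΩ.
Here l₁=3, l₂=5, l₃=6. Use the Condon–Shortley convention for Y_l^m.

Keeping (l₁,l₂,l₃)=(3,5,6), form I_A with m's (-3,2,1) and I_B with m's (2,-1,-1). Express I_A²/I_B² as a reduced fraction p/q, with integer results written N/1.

l's match ⇒ only the (l;m) 3-j factors differ between A and B.
A: triangle coeff Δ(3,5,6) = 1/675675; Σ_t [2,2]: t=2:+1/34560 = 1/34560; (3j)²=7/429 [(3 5 6; -3 2 1)], sign=-1
B: triangle coeff Δ(3,5,6) = 1/675675; Σ_t [0,1]: t=0:+1/6912 t=1:−1/17280 = 1/11520; (3j)²=2/143 [(3 5 6; 2 -1 -1)], sign=-1
I_A²/I_B² = (7/429)/(2/143) = 7/6

7/6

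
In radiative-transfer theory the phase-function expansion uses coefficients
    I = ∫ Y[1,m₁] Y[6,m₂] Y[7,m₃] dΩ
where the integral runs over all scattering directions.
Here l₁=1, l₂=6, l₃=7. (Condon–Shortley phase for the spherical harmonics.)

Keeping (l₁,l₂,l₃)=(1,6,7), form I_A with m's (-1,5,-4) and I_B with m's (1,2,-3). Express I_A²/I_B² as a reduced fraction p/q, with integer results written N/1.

Shared (l₁,l₂,l₃)=(1,6,7): N and (l;000)² cancel in I_A²/I_B².
A: Δ = 0!·2!·12!/15! = 1/1365; Racah Σ t=0..0: t=0:+1/79833600 = 1/79833600; ⇒ 3j(1 6 7; -1 5 -4)² = 1/455, sgn -1
B: Δ = 0!·2!·12!/15! = 1/1365; Racah Σ t=0..0: t=0:+1/1935360 = 1/1935360; ⇒ 3j(1 6 7; 1 2 -3)² = 3/91, sgn +1
I_A²/I_B² = (1/455)/(3/91) = 1/15

1/15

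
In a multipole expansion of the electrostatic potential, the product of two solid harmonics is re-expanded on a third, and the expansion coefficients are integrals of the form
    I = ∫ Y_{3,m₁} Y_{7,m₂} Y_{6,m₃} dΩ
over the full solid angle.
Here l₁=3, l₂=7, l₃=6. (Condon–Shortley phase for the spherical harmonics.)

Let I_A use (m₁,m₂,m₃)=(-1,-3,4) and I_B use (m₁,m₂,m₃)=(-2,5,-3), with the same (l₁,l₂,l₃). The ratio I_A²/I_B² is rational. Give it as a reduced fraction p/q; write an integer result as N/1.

l's match ⇒ only the (l;m) 3-j factors differ between A and B.
A: triangle coeff Δ(3,7,6) = 1/2042040; Σ_t [2,4]: t=2:+1/645120 t=3:−1/2177280 t=4:+1/174182400 = 191/174182400; (3j)²=36481/2042040 [(3 7 6; -1 -3 4)], sign=+1
B: triangle coeff Δ(3,7,6) = 1/2042040; Σ_t [3,4]: t=3:−1/4354560 t=4:+1/1935360 = 1/3483648; (3j)²=125/12376 [(3 7 6; -2 5 -3)], sign=-1
I_A²/I_B² = (36481/2042040)/(125/12376) = 36481/20625

36481/20625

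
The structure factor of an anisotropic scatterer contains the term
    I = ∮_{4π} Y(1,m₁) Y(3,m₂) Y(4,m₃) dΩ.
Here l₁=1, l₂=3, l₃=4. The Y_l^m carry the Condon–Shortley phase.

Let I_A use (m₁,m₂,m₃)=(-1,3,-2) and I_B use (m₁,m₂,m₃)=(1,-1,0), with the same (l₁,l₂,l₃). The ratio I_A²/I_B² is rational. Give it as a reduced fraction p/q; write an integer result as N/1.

1/6

Same 1,3,4: normalisation and zero-m 3j drop out of the ratio.
A: Δ: 0! 2! 6! / 9! → 1/252; sum: t=0:+1/1440 = 1/1440; 3j²(1 3 4; -1 3 -2) = Δ·Π!·Σ² = 1/252  (sign +1)
B: Δ: 0! 2! 6! / 9! → 1/252; sum: t=0:+1/96 = 1/96; 3j²(1 3 4; 1 -1 0) = Δ·Π!·Σ² = 1/42  (sign +1)
I_A²/I_B² = (1/252)/(1/42) = 1/6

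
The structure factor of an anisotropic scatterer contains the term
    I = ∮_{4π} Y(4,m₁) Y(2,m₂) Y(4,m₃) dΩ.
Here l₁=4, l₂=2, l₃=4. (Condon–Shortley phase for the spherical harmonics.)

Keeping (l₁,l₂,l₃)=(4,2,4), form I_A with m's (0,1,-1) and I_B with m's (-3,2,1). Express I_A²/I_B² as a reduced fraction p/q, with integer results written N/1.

Shared (l₁,l₂,l₃)=(4,2,4): N and (l;000)² cancel in I_A²/I_B².
A: Δ = 2!·6!·2!/11! = 1/13860; Racah Σ t=1..2: t=1:−1/72 t=2:+1/96 = -1/288; ⇒ 3j(4 2 4; 0 1 -1)² = 1/462, sgn +1
B: Δ = 2!·6!·2!/11! = 1/13860; Racah Σ t=2..2: t=2:+1/480 = 1/480; ⇒ 3j(4 2 4; -3 2 1)² = 3/110, sgn -1
I_A²/I_B² = (1/462)/(3/110) = 5/63

5/63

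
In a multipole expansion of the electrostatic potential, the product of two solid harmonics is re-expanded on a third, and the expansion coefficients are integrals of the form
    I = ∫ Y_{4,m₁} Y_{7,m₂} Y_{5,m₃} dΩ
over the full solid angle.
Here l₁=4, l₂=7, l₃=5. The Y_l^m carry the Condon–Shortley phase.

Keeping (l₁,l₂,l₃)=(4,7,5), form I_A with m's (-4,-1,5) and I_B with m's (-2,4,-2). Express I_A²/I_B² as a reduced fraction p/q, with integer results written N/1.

Shared (l₁,l₂,l₃)=(4,7,5): N and (l;000)² cancel in I_A²/I_B².
A: Δ = 6!·2!·8!/17! = 1/6126120; Racah Σ t=6..6: t=6:+1/58060800 = 1/58060800; ⇒ 3j(4 7 5; -4 -1 5)² = 1/4862, sgn +1
B: Δ = 6!·2!·8!/17! = 1/6126120; Racah Σ t=4..6: t=4:+1/483840 t=5:−1/172800 t=6:+1/1036800 = -1/362880; ⇒ 3j(4 7 5; -2 4 -2)² = 20/1547, sgn +1
I_A²/I_B² = (1/4862)/(20/1547) = 7/440

7/440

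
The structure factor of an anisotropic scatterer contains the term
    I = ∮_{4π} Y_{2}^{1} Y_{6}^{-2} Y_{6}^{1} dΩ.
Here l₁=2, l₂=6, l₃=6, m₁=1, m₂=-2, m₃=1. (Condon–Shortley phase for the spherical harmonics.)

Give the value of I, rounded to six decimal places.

Rules hold: Σm=0, L=14 even, 4≤6≤8.
N = 5·13·13 = 845
Δ = 2!·2!·10!/15! = 1/90090
Racah Σ t=0..2: t=0:+1/69120 t=1:−1/14400 t=2:+1/69120 = -7/172800
⇒ 3j(2 6 6; 0 0 0)² = 14/715, sgn -1
Racah Σ t=0..1: t=0:+1/34560 t=1:−1/60480 = 1/80640
⇒ 3j(2 6 6; 1 -2 1)² = 6/1001, sgn -1
4πI² = N·(3j₀)²·(3jₘ)² = 12/121
I = +1·√(0.0991736/4π) = 0.08883682

0.088837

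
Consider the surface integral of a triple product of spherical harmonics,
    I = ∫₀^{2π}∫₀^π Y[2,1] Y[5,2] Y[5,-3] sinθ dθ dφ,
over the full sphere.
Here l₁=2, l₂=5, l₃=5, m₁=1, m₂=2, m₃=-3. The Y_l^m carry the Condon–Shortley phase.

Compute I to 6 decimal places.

Rules hold: Σm=0, L=12 even, 3≤5≤7.
N = 5·11·11 = 605
Δ = 2!·2!·8!/13! = 1/38610
Racah Σ t=0..2: t=0:+1/2880 t=1:−1/576 t=2:+1/2880 = -1/960
⇒ 3j(2 5 5; 0 0 0)² = 10/429, sgn +1
Racah Σ t=0..1: t=0:+1/10080 t=1:−1/2880 = -1/4032
⇒ 3j(2 5 5; 1 2 -3)² = 10/429, sgn -1
4πI² = N·(3j₀)²·(3jₘ)² = 500/1521
I = -1·√(0.328731/4π) = -0.16173926

-0.161739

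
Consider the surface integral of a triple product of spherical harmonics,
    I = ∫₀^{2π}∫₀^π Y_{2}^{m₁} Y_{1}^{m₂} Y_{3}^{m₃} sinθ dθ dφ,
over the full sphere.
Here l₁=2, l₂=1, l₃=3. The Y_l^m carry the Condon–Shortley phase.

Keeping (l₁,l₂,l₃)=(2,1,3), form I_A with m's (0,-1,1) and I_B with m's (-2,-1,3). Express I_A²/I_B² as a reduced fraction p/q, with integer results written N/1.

Shared (l₁,l₂,l₃)=(2,1,3): N and (l;000)² cancel in I_A²/I_B².
A: Δ = 0!·4!·2!/7! = 1/105; Racah Σ t=0..0: t=0:+1/8 = 1/8; ⇒ 3j(2 1 3; 0 -1 1)² = 2/35, sgn +1
B: Δ = 0!·4!·2!/7! = 1/105; Racah Σ t=0..0: t=0:+1/48 = 1/48; ⇒ 3j(2 1 3; -2 -1 3)² = 1/7, sgn +1
I_A²/I_B² = (2/35)/(1/7) = 2/5

2/5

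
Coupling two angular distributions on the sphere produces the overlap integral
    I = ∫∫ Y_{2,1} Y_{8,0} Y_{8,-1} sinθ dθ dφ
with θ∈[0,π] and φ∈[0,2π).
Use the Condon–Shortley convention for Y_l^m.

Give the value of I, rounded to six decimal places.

Rules hold: Σm=0, L=18 even, 6≤8≤10.
N = 5·17·17 = 1445
Δ = 2!·2!·14!/19! = 1/348840
Racah Σ t=0..2: t=0:+1/116121600 t=1:−1/25401600 t=2:+1/116121600 = -1/45158400
⇒ 3j(2 8 8; 0 0 0)² = 24/1615, sgn -1
Racah Σ t=0..1: t=0:+1/58060800 t=1:−1/50803200 = -1/406425600
⇒ 3j(2 8 8; 1 0 -1)² = 1/3230, sgn +1
4πI² = N·(3j₀)²·(3jₘ)² = 12/1805
I = -1·√(0.0066482/4π) = -0.02300102

-0.023001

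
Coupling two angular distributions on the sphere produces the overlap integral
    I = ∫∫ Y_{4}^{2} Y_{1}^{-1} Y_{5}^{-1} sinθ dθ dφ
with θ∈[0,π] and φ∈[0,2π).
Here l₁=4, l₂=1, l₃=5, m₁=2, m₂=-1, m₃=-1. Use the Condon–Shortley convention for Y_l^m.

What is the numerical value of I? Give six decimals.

-0.120286

Checks pass: Σm=0; 10 even; l₃=5∈[3,5].
(2·4+1)(2·1+1)(2·5+1) = 297
Δ: 0! 8! 2! / 11! → 1/495
sum: t=0:+1/576 = 1/576
3j²(4 1 5; 0 0 0) = Δ·Π!·Σ² = 5/99  (sign -1)
sum: t=0:+1/2880 = 1/2880
3j²(4 1 5; 2 -1 -1) = Δ·Π!·Σ² = 2/165  (sign +1)
combine: 4πI² = 297·5/99·2/165 = 2/11
take √, sign -1: I = -0.12028562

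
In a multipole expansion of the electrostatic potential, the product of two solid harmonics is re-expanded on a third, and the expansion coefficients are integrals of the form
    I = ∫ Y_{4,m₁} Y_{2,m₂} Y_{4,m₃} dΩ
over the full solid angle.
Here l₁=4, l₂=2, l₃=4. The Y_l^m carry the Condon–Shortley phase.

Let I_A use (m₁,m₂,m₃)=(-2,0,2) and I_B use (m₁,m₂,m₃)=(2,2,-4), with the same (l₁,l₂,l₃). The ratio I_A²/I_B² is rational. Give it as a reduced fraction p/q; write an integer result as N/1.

8/21

Same 4,2,4: normalisation and zero-m 3j drop out of the ratio.
A: Δ: 2! 6! 2! / 11! → 1/13860; sum: t=0:+1/2880 t=1:−1/120 t=2:+1/192 = -1/360; 3j²(4 2 4; -2 0 2) = Δ·Π!·Σ² = 16/3465  (sign -1)
B: Δ: 2! 6! 2! / 11! → 1/13860; sum: t=2:+1/2880 = 1/2880; 3j²(4 2 4; 2 2 -4) = Δ·Π!·Σ² = 2/165  (sign +1)
I_A²/I_B² = (16/3465)/(2/165) = 8/21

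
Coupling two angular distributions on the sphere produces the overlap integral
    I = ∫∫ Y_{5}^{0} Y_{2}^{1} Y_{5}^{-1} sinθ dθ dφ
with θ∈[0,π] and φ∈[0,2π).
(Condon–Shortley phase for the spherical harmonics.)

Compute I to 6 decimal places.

-0.036166

m-sum 0 ✓  L=12 even ✓  3≤5≤7 ✓
Π(2lᵢ+1) = 11×5×11 = 605
triangle coeff Δ(5,2,5) = 1/38610
Σ_t [0,2]: t=0:+1/2880 t=1:−1/576 t=2:+1/2880 = -1/960
(3j)²=10/429 [(5 2 5; 0 0 0)], sign=+1
Σ_t [1,2]: t=1:−1/1152 t=2:+1/1440 = -1/5760
(3j)²=1/858 [(5 2 5; 0 1 -1)], sign=-1
⇒ 4πI² = 25/1521
I = (-1)√(25/1521/(4π)) = -0.03616600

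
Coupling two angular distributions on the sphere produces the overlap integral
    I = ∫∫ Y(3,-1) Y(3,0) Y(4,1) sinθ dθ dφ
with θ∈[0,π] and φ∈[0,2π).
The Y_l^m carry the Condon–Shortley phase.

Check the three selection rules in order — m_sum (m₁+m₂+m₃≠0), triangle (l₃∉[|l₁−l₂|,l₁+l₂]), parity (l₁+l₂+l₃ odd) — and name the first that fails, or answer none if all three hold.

none

azimuthal sum: -1 + 0 + 1 = 0  ✓
0 ≤ 4 ≤ 6 (triangle on l)  ✓
L = 3 + 3 + 4 = 10 (even)  ✓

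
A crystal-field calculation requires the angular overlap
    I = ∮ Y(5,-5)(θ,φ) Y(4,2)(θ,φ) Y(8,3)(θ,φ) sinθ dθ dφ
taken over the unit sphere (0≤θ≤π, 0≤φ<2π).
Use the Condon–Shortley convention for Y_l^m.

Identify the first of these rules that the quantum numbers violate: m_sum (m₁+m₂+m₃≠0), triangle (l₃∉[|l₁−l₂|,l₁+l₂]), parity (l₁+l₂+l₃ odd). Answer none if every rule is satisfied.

parity

azimuthal sum: -5 + 2 + 3 = 0  ✓
1 ≤ 8 ≤ 9 (triangle on l)  ✓
L = 5 + 4 + 8 = 17 (odd)  ✗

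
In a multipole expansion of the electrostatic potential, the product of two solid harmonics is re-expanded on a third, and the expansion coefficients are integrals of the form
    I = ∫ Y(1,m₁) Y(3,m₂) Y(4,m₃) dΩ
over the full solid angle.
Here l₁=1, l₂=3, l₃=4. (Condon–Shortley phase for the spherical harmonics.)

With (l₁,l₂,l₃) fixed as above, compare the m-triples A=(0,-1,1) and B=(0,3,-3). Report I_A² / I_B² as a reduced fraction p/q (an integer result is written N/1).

15/7

l's match ⇒ only the (l;m) 3-j factors differ between A and B.
A: triangle coeff Δ(1,3,4) = 1/252; Σ_t [0,0]: t=0:+1/48 = 1/48; (3j)²=5/84 [(1 3 4; 0 -1 1)], sign=-1
B: triangle coeff Δ(1,3,4) = 1/252; Σ_t [0,0]: t=0:+1/720 = 1/720; (3j)²=1/36 [(1 3 4; 0 3 -3)], sign=-1
I_A²/I_B² = (5/84)/(1/36) = 15/7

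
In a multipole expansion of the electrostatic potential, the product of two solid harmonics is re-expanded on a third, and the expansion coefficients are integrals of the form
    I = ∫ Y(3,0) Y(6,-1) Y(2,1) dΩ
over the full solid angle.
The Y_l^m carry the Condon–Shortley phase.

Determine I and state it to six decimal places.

triangle: need 3≤l₃≤9, have 2; I=0

0.000000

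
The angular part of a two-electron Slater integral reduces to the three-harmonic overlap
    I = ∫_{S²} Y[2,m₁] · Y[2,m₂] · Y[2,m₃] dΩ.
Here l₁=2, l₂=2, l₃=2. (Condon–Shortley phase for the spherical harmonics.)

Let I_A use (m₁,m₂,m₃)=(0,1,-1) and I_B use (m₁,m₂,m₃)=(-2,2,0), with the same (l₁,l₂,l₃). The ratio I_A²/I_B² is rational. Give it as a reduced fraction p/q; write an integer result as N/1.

l's match ⇒ only the (l;m) 3-j factors differ between A and B.
A: triangle coeff Δ(2,2,2) = 1/630; Σ_t [1,2]: t=1:−1/2 t=2:+1/4 = -1/4; (3j)²=1/70 [(2 2 2; 0 1 -1)], sign=+1
B: triangle coeff Δ(2,2,2) = 1/630; Σ_t [2,2]: t=2:+1/8 = 1/8; (3j)²=2/35 [(2 2 2; -2 2 0)], sign=+1
I_A²/I_B² = (1/70)/(2/35) = 1/4

1/4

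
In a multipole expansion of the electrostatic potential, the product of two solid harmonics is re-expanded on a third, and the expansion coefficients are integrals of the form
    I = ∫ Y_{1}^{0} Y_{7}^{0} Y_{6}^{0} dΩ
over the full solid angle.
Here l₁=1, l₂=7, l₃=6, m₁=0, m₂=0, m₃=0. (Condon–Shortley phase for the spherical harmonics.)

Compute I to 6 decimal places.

m-sum 0 ✓  L=14 even ✓  6≤6≤8 ✓
Π(2lᵢ+1) = 3×15×13 = 585
triangle coeff Δ(1,7,6) = 1/1365
Σ_t [1,1]: t=1:−1/518400 = -1/518400
(3j)²=7/195 [(1 7 6; 0 0 0)], sign=-1
(m-triple is (0,0,0) — same symbol as above.)
⇒ 4πI² = 49/65
I = (+1)√(49/65/(4π)) = 0.24492687

0.244927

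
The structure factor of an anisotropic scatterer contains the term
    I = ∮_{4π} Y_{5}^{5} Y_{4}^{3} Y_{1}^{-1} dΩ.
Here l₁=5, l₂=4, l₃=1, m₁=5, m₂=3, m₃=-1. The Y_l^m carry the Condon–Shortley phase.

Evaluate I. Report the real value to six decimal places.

m-sum = 5 + 3 − 1 = 7 ≠ 0 ⇒ I = 0

0.000000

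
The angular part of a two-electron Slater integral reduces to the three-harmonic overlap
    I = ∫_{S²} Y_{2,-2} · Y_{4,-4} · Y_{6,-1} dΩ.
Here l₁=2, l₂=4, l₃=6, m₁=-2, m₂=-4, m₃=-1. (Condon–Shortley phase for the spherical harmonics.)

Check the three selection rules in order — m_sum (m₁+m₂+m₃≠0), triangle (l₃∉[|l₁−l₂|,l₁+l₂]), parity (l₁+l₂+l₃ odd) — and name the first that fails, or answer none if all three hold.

Σmᵢ = -7  ✗
l₃∈[|l₁−l₂|,l₁+l₂]=[2,6], have l₃=6
Σlᵢ = 12 ⇒ even

m_sum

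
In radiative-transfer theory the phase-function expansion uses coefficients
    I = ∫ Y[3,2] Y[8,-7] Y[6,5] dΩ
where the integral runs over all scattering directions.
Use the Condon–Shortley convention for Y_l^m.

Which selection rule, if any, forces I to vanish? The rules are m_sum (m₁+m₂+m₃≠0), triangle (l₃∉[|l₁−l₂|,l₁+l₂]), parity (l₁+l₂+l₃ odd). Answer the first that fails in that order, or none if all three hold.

m₁+m₂+m₃ = 2 − 7 + 5 = 0  ✓
triangle: |3−8|=5 ≤ l₃=6 ≤ 3+8=11  ✓
parity: l₁+l₂+l₃ = 17 is odd  ✗

parity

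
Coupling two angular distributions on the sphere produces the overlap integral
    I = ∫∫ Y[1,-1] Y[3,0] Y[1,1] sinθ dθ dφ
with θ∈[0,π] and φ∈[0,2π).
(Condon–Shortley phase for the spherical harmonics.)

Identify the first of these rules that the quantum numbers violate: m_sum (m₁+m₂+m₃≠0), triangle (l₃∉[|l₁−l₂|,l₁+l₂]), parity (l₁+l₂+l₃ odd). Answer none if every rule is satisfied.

azimuthal sum: -1 + 0 + 1 = 0  ✓
2 ≤ 1 ≤ 4 (triangle on l)  ✗
L = 1 + 3 + 1 = 5 (odd)

triangle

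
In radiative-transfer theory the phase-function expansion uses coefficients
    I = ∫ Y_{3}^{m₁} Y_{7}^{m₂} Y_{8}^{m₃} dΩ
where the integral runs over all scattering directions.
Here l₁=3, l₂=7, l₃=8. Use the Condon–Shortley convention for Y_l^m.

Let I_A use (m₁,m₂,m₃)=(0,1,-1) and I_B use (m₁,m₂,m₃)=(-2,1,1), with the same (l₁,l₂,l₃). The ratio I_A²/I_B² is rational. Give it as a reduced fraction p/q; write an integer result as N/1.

Shared (l₁,l₂,l₃)=(3,7,8): N and (l;000)² cancel in I_A²/I_B².
A: Δ = 2!·4!·12!/19! = 1/5290740; Racah Σ t=0..2: t=0:+1/11612160 t=1:−1/2419200 t=2:+1/6220800 = -29/174182400; ⇒ 3j(3 7 8; 0 1 -1)² = 841/83980, sgn +1
B: Δ = 2!·4!·12!/19! = 1/5290740; Racah Σ t=1..2: t=1:−1/14515200 t=2:+1/6220800 = 1/10886400; ⇒ 3j(3 7 8; -2 1 1)² = 128/12597, sgn -1
I_A²/I_B² = (841/83980)/(128/12597) = 2523/2560

2523/2560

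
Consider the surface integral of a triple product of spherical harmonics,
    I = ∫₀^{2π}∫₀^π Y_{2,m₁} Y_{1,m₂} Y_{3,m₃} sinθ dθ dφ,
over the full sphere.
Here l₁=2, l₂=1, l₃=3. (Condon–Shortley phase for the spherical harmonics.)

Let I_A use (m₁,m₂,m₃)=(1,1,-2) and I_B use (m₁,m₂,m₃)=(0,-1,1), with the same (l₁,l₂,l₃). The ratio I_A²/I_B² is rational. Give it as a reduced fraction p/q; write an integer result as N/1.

Shared (l₁,l₂,l₃)=(2,1,3): N and (l;000)² cancel in I_A²/I_B².
A: Δ = 0!·4!·2!/7! = 1/105; Racah Σ t=0..0: t=0:+1/12 = 1/12; ⇒ 3j(2 1 3; 1 1 -2)² = 2/21, sgn -1
B: Δ = 0!·4!·2!/7! = 1/105; Racah Σ t=0..0: t=0:+1/8 = 1/8; ⇒ 3j(2 1 3; 0 -1 1)² = 2/35, sgn +1
I_A²/I_B² = (2/21)/(2/35) = 5/3

5/3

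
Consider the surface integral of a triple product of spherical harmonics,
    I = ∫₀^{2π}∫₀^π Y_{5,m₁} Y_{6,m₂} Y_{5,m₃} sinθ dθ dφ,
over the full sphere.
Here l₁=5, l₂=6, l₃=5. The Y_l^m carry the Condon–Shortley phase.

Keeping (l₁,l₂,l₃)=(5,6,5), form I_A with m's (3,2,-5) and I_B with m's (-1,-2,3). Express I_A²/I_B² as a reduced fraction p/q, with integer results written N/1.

Shared (l₁,l₂,l₃)=(5,6,5): N and (l;000)² cancel in I_A²/I_B².
A: Δ = 6!·4!·6!/17! = 1/28588560; Racah Σ t=2..2: t=2:+1/829440 = 1/829440; ⇒ 3j(5 6 5; 3 2 -5)² = 35/2431, sgn +1
B: Δ = 6!·4!·6!/17! = 1/28588560; Racah Σ t=2..4: t=2:+1/55296 t=3:−1/25920 t=4:+1/138240 = -11/829440; ⇒ 3j(5 6 5; -1 -2 3)² = 11/1326, sgn -1
I_A²/I_B² = (35/2431)/(11/1326) = 210/121

210/121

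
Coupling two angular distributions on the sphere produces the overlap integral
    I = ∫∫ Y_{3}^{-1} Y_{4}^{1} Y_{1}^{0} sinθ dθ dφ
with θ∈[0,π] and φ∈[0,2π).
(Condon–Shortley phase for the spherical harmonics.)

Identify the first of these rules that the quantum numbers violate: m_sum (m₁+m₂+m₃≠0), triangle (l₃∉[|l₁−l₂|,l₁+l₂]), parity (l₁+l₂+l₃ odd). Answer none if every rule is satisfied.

none

m₁+m₂+m₃ = -1 + 1 + 0 = 0  ✓
triangle: |3−4|=1 ≤ l₃=1 ≤ 3+4=7  ✓
parity: l₁+l₂+l₃ = 8 is even  ✓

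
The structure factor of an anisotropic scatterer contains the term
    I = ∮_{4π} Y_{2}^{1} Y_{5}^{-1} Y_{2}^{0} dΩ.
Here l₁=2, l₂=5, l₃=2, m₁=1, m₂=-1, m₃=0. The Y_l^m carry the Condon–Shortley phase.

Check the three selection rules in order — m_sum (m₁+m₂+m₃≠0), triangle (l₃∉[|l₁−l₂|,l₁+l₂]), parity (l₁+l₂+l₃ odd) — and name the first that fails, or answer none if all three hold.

triangle

m₁+m₂+m₃ = 1 − 1 + 0 = 0  ✓
triangle: |2−5|=3 ≤ l₃=2 ≤ 2+5=7  ✗
parity: l₁+l₂+l₃ = 9 is odd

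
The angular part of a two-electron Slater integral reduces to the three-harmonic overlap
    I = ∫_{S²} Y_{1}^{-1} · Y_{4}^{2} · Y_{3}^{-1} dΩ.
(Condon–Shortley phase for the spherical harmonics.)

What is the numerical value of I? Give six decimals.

0.238414

Checks pass: Σm=0; 8 even; l₃=3∈[3,5].
(2·1+1)(2·4+1)(2·3+1) = 189
Δ: 2! 0! 6! / 9! → 1/252
sum: t=1:−1/36 = -1/36
3j²(1 4 3; 0 0 0) = Δ·Π!·Σ² = 4/63  (sign +1)
sum: t=2:+1/96 = 1/96
3j²(1 4 3; -1 2 -1) = Δ·Π!·Σ² = 5/84  (sign +1)
combine: 4πI² = 189·4/63·5/84 = 5/7
take √, sign +1: I = 0.23841361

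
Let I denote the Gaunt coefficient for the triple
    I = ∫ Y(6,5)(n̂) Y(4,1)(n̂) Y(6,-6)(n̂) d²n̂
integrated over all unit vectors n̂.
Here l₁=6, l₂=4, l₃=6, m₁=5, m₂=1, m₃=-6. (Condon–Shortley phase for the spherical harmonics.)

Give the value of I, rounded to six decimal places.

Rules hold: Σm=0, L=16 even, 2≤6≤10.
N = 13·9·13 = 1521
Δ = 4!·8!·4!/17! = 1/15315300
Racah Σ t=0..4: t=0:+1/829440 t=1:−1/25920 t=2:+1/9216 t=3:−1/25920 t=4:+1/829440 = 7/207360
⇒ 3j(6 4 6; 0 0 0)² = 28/2431, sgn +1
Racah Σ t=1..1: t=1:−1/5806080 = -1/5806080
⇒ 3j(6 4 6; 5 1 -6)² = 165/6188, sgn -1
4πI² = N·(3j₀)²·(3jₘ)² = 135/289
I = -1·√(0.467128/4π) = -0.19280266

-0.192803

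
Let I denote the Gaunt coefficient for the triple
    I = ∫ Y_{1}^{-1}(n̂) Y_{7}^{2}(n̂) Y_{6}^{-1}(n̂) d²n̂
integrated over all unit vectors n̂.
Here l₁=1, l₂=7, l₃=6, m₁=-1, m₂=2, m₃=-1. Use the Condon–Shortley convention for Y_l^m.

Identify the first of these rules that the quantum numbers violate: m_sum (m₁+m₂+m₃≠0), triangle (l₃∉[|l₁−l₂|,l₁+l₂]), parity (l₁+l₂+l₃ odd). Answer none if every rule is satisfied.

none

azimuthal sum: -1 + 2 − 1 = 0  ✓
6 ≤ 6 ≤ 8 (triangle on l)  ✓
L = 1 + 7 + 6 = 14 (even)  ✓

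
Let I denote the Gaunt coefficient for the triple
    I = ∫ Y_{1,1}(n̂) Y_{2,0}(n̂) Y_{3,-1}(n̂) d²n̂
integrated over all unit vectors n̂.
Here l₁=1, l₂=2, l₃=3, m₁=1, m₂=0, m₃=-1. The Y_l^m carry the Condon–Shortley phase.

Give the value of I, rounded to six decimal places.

-0.202301

Checks pass: Σm=0; 6 even; l₃=3∈[1,3].
(2·1+1)(2·2+1)(2·3+1) = 105
Δ: 0! 2! 4! / 7! → 1/105
sum: t=0:+1/4 = 1/4
3j²(1 2 3; 0 0 0) = Δ·Π!·Σ² = 3/35  (sign -1)
sum: t=0:+1/8 = 1/8
3j²(1 2 3; 1 0 -1) = Δ·Π!·Σ² = 2/35  (sign +1)
combine: 4πI² = 105·3/35·2/35 = 18/35
take √, sign -1: I = -0.20230066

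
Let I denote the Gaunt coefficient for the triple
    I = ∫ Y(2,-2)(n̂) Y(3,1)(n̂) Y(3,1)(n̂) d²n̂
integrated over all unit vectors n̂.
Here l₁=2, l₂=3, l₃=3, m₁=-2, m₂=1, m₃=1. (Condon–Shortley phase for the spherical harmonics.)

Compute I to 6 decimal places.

Rules hold: Σm=0, L=8 even, 1≤3≤5.
N = 5·7·7 = 245
Δ = 2!·2!·4!/9! = 1/3780
Racah Σ t=0..2: t=0:+1/24 t=1:−1/4 t=2:+1/24 = -1/6
⇒ 3j(2 3 3; 0 0 0)² = 4/105, sgn +1
Racah Σ t=2..2: t=2:+1/16 = 1/16
⇒ 3j(2 3 3; -2 1 1)² = 2/35, sgn +1
4πI² = N·(3j₀)²·(3jₘ)² = 8/15
I = +1·√(0.533333/4π) = 0.20601291

0.206013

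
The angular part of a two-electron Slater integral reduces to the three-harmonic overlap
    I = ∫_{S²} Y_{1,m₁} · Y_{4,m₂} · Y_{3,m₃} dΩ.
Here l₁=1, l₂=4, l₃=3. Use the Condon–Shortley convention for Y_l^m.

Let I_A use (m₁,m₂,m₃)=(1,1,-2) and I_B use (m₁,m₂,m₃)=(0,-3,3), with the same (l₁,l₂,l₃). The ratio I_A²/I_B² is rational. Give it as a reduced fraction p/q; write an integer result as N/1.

Shared (l₁,l₂,l₃)=(1,4,3): N and (l;000)² cancel in I_A²/I_B².
A: Δ = 2!·0!·6!/9! = 1/252; Racah Σ t=0..0: t=0:+1/240 = 1/240; ⇒ 3j(1 4 3; 1 1 -2)² = 1/84, sgn -1
B: Δ = 2!·0!·6!/9! = 1/252; Racah Σ t=1..1: t=1:−1/720 = -1/720; ⇒ 3j(1 4 3; 0 -3 3)² = 1/36, sgn -1
I_A²/I_B² = (1/84)/(1/36) = 3/7

3/7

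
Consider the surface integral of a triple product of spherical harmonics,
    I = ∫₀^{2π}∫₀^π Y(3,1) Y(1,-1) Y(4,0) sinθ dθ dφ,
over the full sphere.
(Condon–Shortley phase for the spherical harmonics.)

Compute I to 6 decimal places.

m-sum 0 ✓  L=8 even ✓  2≤4≤4 ✓
Π(2lᵢ+1) = 7×3×9 = 189
triangle coeff Δ(3,1,4) = 1/252
Σ_t [0,0]: t=0:+1/36 = 1/36
(3j)²=4/63 [(3 1 4; 0 0 0)], sign=+1
Σ_t [0,0]: t=0:+1/96 = 1/96
(3j)²=1/42 [(3 1 4; 1 -1 0)], sign=+1
⇒ 4πI² = 2/7
I = (+1)√(2/7/(4π)) = 0.15078601

0.150786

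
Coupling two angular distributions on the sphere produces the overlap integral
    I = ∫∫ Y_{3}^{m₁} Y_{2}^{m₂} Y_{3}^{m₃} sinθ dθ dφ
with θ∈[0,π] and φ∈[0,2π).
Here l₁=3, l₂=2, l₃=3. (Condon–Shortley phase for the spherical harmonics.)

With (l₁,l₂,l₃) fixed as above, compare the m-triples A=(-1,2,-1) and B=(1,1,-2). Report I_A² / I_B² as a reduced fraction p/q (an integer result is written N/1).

8/5

Same 3,2,3: normalisation and zero-m 3j drop out of the ratio.
A: Δ: 2! 4! 2! / 9! → 1/3780; sum: t=2:+1/16 = 1/16; 3j²(3 2 3; -1 2 -1) = Δ·Π!·Σ² = 2/35  (sign +1)
B: Δ: 2! 4! 2! / 9! → 1/3780; sum: t=1:−1/12 t=2:+1/48 = -1/16; 3j²(3 2 3; 1 1 -2) = Δ·Π!·Σ² = 1/28  (sign +1)
I_A²/I_B² = (2/35)/(1/28) = 8/5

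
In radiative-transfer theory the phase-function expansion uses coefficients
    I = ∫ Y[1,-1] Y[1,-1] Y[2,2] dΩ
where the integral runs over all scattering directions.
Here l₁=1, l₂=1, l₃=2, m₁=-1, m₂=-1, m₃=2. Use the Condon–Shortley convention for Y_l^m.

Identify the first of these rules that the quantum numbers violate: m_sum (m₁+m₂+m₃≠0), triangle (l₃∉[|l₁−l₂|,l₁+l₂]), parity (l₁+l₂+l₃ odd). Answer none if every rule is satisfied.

none

m₁+m₂+m₃ = -1 − 1 + 2 = 0  ✓
triangle: |1−1|=0 ≤ l₃=2 ≤ 1+1=2  ✓
parity: l₁+l₂+l₃ = 4 is even  ✓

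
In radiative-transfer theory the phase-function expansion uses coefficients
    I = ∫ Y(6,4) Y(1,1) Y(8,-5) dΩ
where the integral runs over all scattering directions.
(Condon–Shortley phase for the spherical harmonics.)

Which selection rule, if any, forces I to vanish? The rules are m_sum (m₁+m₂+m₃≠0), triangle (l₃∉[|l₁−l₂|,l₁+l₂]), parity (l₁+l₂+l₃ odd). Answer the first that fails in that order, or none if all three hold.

triangle

m₁+m₂+m₃ = 4 + 1 − 5 = 0  ✓
triangle: |6−1|=5 ≤ l₃=8 ≤ 6+1=7  ✗
parity: l₁+l₂+l₃ = 15 is odd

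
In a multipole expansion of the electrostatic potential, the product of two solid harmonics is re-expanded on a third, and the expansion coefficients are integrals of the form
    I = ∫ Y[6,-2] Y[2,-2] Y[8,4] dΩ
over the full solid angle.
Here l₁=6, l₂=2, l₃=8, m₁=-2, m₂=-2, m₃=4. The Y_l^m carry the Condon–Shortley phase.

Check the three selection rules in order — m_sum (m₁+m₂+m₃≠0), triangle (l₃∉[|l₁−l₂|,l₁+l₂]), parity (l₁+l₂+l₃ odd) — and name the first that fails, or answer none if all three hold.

Σmᵢ = 0  ✓
l₃∈[|l₁−l₂|,l₁+l₂]=[4,8], have l₃=8  ✓
Σlᵢ = 16 ⇒ even  ✓

none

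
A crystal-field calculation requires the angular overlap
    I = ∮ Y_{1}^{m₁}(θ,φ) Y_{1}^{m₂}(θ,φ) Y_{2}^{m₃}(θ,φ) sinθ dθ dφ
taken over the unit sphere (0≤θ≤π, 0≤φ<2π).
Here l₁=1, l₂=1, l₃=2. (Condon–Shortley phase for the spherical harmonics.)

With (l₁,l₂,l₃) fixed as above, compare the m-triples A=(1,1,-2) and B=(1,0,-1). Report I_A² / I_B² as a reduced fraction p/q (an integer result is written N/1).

Same 1,1,2: normalisation and zero-m 3j drop out of the ratio.
A: Δ: 0! 2! 2! / 5! → 1/30; sum: t=0:+1/4 = 1/4; 3j²(1 1 2; 1 1 -2) = Δ·Π!·Σ² = 1/5  (sign +1)
B: Δ: 0! 2! 2! / 5! → 1/30; sum: t=0:+1/2 = 1/2; 3j²(1 1 2; 1 0 -1) = Δ·Π!·Σ² = 1/10  (sign -1)
I_A²/I_B² = (1/5)/(1/10) = 2/1

2/1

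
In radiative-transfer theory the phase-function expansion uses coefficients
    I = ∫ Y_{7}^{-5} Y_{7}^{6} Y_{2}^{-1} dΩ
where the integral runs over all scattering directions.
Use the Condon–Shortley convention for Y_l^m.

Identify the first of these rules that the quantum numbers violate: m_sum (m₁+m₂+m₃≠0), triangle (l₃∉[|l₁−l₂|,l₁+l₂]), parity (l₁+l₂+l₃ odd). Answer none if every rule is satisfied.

none

Σmᵢ = 0  ✓
l₃∈[|l₁−l₂|,l₁+l₂]=[0,14], have l₃=2  ✓
Σlᵢ = 16 ⇒ even  ✓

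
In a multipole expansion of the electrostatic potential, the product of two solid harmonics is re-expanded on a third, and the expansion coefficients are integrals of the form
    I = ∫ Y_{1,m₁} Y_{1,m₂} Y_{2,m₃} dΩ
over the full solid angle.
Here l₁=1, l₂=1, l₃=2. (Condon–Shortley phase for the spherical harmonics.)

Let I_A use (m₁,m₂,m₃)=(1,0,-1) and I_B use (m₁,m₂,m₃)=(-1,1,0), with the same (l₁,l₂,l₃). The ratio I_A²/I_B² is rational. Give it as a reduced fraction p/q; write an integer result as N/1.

Shared (l₁,l₂,l₃)=(1,1,2): N and (l;000)² cancel in I_A²/I_B².
A: Δ = 0!·2!·2!/5! = 1/30; Racah Σ t=0..0: t=0:+1/2 = 1/2; ⇒ 3j(1 1 2; 1 0 -1)² = 1/10, sgn -1
B: Δ = 0!·2!·2!/5! = 1/30; Racah Σ t=0..0: t=0:+1/4 = 1/4; ⇒ 3j(1 1 2; -1 1 0)² = 1/30, sgn +1
I_A²/I_B² = (1/10)/(1/30) = 3/1

3/1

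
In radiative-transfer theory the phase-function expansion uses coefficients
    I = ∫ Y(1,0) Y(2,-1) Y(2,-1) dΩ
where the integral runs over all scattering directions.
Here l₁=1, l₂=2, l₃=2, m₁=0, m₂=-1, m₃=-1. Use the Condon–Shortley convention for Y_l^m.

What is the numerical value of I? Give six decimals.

0.000000

m-sum = 0 − 1 − 1 = -2 ≠ 0 ⇒ I = 0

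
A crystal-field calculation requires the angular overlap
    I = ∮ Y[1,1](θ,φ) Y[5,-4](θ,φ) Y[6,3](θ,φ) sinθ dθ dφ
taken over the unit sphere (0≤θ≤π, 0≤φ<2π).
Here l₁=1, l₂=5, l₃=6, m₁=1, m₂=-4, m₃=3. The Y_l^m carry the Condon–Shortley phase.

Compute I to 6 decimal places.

m-sum 0 ✓  L=12 even ✓  4≤6≤6 ✓
Π(2lᵢ+1) = 3×11×13 = 429
triangle coeff Δ(1,5,6) = 1/858
Σ_t [0,0]: t=0:+1/14400 = 1/14400
(3j)²=6/143 [(1 5 6; 0 0 0)], sign=+1
Σ_t [0,0]: t=0:+1/725760 = 1/725760
(3j)²=1/286 [(1 5 6; 1 -4 3)], sign=-1
⇒ 4πI² = 9/143
I = (-1)√(9/143/(4π)) = -0.07076985

-0.070770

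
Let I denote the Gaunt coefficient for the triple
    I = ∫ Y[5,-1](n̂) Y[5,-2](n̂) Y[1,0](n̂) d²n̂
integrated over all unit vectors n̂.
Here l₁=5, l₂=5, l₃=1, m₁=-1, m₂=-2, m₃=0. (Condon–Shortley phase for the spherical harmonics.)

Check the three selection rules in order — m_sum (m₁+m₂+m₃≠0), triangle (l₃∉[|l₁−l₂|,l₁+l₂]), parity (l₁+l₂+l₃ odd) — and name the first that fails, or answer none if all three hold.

Σmᵢ = -3  ✗
l₃∈[|l₁−l₂|,l₁+l₂]=[0,10], have l₃=1
Σlᵢ = 11 ⇒ odd

m_sum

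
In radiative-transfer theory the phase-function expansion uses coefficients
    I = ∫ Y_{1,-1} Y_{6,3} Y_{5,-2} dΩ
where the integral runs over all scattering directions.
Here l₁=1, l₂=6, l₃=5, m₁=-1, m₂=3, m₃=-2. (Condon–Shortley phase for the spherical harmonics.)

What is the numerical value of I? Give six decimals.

Rules hold: Σm=0, L=12 even, 5≤5≤7.
N = 3·13·11 = 429
Δ = 2!·0!·10!/13! = 1/858
Racah Σ t=1..1: t=1:−1/14400 = -1/14400
⇒ 3j(1 6 5; 0 0 0)² = 6/143, sgn +1
Racah Σ t=2..2: t=2:+1/60480 = 1/60480
⇒ 3j(1 6 5; -1 3 -2)² = 6/143, sgn -1
4πI² = N·(3j₀)²·(3jₘ)² = 108/143
I = -1·√(0.755245/4π) = -0.24515397

-0.245154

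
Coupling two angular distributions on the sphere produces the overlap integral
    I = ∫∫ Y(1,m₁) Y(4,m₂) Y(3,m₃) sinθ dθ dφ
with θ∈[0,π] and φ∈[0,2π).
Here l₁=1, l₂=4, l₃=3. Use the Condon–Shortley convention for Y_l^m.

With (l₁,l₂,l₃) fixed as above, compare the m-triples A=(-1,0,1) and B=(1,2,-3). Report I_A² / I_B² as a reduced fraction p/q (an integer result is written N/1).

6/1

Same 1,4,3: normalisation and zero-m 3j drop out of the ratio.
A: Δ: 2! 0! 6! / 9! → 1/252; sum: t=2:+1/96 = 1/96; 3j²(1 4 3; -1 0 1) = Δ·Π!·Σ² = 1/42  (sign +1)
B: Δ: 2! 0! 6! / 9! → 1/252; sum: t=0:+1/1440 = 1/1440; 3j²(1 4 3; 1 2 -3) = Δ·Π!·Σ² = 1/252  (sign +1)
I_A²/I_B² = (1/42)/(1/252) = 6/1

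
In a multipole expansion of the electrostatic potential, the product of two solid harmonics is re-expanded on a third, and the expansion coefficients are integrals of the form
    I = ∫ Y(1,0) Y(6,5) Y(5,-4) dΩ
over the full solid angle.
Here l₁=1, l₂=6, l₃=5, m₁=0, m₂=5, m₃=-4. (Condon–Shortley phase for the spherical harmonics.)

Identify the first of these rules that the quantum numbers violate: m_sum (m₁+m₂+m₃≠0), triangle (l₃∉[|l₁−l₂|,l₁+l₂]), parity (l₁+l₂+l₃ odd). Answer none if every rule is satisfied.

m_sum

Σmᵢ = 1  ✗
l₃∈[|l₁−l₂|,l₁+l₂]=[5,7], have l₃=5
Σlᵢ = 12 ⇒ even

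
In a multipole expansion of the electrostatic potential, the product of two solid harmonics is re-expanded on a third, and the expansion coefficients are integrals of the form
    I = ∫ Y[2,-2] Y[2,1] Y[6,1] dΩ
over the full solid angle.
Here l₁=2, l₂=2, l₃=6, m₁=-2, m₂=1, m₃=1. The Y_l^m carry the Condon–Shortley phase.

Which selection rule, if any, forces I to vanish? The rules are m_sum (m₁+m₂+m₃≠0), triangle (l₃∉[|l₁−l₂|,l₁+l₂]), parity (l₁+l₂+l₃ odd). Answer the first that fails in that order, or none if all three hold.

triangle

m₁+m₂+m₃ = -2 + 1 + 1 = 0  ✓
triangle: |2−2|=0 ≤ l₃=6 ≤ 2+2=4  ✗
parity: l₁+l₂+l₃ = 10 is even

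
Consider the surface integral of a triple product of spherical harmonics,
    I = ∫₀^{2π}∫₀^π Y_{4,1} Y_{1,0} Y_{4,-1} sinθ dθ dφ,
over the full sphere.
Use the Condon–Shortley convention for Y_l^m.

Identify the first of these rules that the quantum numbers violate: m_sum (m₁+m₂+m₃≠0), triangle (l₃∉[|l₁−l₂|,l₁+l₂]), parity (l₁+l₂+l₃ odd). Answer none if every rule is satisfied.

parity

m₁+m₂+m₃ = 1 + 0 − 1 = 0  ✓
triangle: |4−1|=3 ≤ l₃=4 ≤ 4+1=5  ✓
parity: l₁+l₂+l₃ = 9 is odd  ✗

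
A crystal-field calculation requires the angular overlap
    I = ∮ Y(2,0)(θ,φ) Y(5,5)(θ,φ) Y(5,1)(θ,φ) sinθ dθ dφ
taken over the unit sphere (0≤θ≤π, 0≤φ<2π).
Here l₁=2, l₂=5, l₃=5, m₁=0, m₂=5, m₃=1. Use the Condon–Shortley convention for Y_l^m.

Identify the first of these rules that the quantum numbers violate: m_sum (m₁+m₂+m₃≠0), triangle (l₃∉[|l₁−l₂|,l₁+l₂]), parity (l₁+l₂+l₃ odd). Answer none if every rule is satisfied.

m_sum

azimuthal sum: 0 + 5 + 1 = 6  ✗
3 ≤ 5 ≤ 7 (triangle on l)
L = 2 + 5 + 5 = 12 (even)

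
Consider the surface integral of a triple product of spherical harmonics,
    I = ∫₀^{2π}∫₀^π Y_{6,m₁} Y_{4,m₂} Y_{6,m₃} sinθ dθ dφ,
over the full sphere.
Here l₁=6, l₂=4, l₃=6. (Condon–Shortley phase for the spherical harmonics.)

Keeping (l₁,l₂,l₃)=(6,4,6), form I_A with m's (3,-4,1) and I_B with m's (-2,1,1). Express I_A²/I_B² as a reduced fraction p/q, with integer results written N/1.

Same 6,4,6: normalisation and zero-m 3j drop out of the ratio.
A: Δ: 4! 8! 4! / 17! → 1/15315300; sum: t=0:+1/414720 = 1/414720; 3j²(6 4 6; 3 -4 1) = Δ·Π!·Σ² = 49/2431  (sign -1)
B: Δ: 4! 8! 4! / 17! → 1/15315300; sum: t=1:−1/725760 t=2:+1/34560 t=3:−1/17280 t=4:+1/82944 = -53/2903040; 3j²(6 4 6; -2 1 1) = Δ·Π!·Σ² = 2809/306306  (sign +1)
I_A²/I_B² = (49/2431)/(2809/306306) = 6174/2809

6174/2809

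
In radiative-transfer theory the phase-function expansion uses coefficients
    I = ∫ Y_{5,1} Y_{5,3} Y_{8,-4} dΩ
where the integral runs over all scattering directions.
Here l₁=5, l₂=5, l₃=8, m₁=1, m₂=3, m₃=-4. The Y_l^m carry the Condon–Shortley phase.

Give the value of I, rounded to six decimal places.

0.011139

Rules hold: Σm=0, L=18 even, 0≤8≤10.
N = 11·11·17 = 2057
Δ = 2!·8!·8!/19! = 1/37413090
Racah Σ t=0..2: t=0:+1/1036800 t=1:−1/331776 t=2:+1/1036800 = -1/921600
⇒ 3j(5 5 8; 0 0 0)² = 490/46189, sgn -1
Racah Σ t=0..2: t=0:+1/46448640 t=1:−1/3628800 t=2:+1/4147200 = -1/77414400
⇒ 3j(5 5 8; 1 3 -4)² = 3/41990, sgn -1
4πI² = N·(3j₀)²·(3jₘ)² = 1617/1037153
I = +1·√(0.00155908/4π) = 0.01113855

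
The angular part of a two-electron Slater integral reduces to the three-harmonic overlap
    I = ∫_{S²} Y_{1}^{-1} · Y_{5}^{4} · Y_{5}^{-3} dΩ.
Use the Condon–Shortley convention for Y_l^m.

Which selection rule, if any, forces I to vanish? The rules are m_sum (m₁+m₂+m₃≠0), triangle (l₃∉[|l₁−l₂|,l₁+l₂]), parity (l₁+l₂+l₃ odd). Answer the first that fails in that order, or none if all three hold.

parity

m₁+m₂+m₃ = -1 + 4 − 3 = 0  ✓
triangle: |1−5|=4 ≤ l₃=5 ≤ 1+5=6  ✓
parity: l₁+l₂+l₃ = 11 is odd  ✗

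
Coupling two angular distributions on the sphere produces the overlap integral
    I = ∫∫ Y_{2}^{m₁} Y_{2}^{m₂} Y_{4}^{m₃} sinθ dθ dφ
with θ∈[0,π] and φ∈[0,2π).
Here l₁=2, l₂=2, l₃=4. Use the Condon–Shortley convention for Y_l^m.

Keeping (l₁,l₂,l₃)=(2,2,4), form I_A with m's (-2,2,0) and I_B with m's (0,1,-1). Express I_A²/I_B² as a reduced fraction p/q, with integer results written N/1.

Same 2,2,4: normalisation and zero-m 3j drop out of the ratio.
A: Δ: 0! 4! 4! / 9! → 1/630; sum: t=0:+1/576 = 1/576; 3j²(2 2 4; -2 2 0) = Δ·Π!·Σ² = 1/630  (sign +1)
B: Δ: 0! 4! 4! / 9! → 1/630; sum: t=0:+1/24 = 1/24; 3j²(2 2 4; 0 1 -1) = Δ·Π!·Σ² = 1/21  (sign -1)
I_A²/I_B² = (1/630)/(1/21) = 1/30

1/30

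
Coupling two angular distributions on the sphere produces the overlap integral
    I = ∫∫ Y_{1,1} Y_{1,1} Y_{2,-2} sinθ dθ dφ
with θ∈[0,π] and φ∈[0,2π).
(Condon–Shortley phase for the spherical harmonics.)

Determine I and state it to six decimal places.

0.309019

m-sum 0 ✓  L=4 even ✓  0≤2≤2 ✓
Π(2lᵢ+1) = 3×3×5 = 45
triangle coeff Δ(1,1,2) = 1/30
Σ_t [0,0]: t=0:+1/1 = 1/1
(3j)²=2/15 [(1 1 2; 0 0 0)], sign=+1
Σ_t [0,0]: t=0:+1/4 = 1/4
(3j)²=1/5 [(1 1 2; 1 1 -2)], sign=+1
⇒ 4πI² = 6/5
I = (+1)√(6/5/(4π)) = 0.30901936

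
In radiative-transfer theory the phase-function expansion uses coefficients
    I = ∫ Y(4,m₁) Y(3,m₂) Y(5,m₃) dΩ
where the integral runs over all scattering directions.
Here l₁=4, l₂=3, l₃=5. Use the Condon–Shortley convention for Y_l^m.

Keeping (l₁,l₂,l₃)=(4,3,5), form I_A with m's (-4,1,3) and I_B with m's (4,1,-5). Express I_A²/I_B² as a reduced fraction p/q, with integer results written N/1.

Same 4,3,5: normalisation and zero-m 3j drop out of the ratio.
A: Δ: 2! 6! 4! / 13! → 1/180180; sum: t=2:+1/5760 = 1/5760; 3j²(4 3 5; -4 1 3) = Δ·Π!·Σ² = 56/2145  (sign +1)
B: Δ: 2! 6! 4! / 13! → 1/180180; sum: t=0:+1/34560 = 1/34560; 3j²(4 3 5; 4 1 -5) = Δ·Π!·Σ² = 14/429  (sign +1)
I_A²/I_B² = (56/2145)/(14/429) = 4/5

4/5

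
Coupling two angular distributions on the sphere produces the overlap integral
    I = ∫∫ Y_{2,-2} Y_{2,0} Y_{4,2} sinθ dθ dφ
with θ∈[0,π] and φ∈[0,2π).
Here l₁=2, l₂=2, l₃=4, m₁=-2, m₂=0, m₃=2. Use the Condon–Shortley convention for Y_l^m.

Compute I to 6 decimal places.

m-sum 0 ✓  L=8 even ✓  0≤4≤4 ✓
Π(2lᵢ+1) = 5×5×9 = 225
triangle coeff Δ(2,2,4) = 1/630
Σ_t [0,0]: t=0:+1/16 = 1/16
(3j)²=2/35 [(2 2 4; 0 0 0)], sign=+1
Σ_t [0,0]: t=0:+1/96 = 1/96
(3j)²=1/42 [(2 2 4; -2 0 2)], sign=+1
⇒ 4πI² = 15/49
I = (+1)√(15/49/(4π)) = 0.15607835

0.156078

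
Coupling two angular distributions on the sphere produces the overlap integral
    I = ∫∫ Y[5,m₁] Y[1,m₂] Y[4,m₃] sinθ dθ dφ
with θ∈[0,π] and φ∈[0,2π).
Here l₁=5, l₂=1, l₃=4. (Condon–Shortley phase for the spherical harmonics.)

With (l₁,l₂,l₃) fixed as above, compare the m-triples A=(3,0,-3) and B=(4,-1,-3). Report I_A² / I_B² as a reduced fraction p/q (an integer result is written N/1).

Same 5,1,4: normalisation and zero-m 3j drop out of the ratio.
A: Δ: 2! 8! 0! / 11! → 1/495; sum: t=1:−1/5040 = -1/5040; 3j²(5 1 4; 3 0 -3) = Δ·Π!·Σ² = 16/495  (sign +1)
B: Δ: 2! 8! 0! / 11! → 1/495; sum: t=0:+1/10080 = 1/10080; 3j²(5 1 4; 4 -1 -3) = Δ·Π!·Σ² = 4/55  (sign -1)
I_A²/I_B² = (16/495)/(4/55) = 4/9

4/9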